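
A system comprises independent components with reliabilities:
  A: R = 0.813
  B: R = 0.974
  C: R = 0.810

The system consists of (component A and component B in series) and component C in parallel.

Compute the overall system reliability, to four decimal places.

0.9605

Series (A and B): 0.813000 × 0.974000 = 0.791862
Parallel ([0.791862] and C): 1 − (1 − 0.791862)(1 − 0.810000) = 0.9605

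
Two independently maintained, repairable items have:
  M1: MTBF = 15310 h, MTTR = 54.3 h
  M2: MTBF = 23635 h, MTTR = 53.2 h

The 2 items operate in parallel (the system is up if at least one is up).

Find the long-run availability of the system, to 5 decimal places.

A(M1) = MTBF/(MTBF+MTTR) = 15310/(15310+54.3) = 0.996466
A(M2) = MTBF/(MTBF+MTTR) = 23635/(23635+53.2) = 0.997754
Parallel availability: 1 − (1 − 0.996466)(1 − 0.997754) = 0.99999

0.99999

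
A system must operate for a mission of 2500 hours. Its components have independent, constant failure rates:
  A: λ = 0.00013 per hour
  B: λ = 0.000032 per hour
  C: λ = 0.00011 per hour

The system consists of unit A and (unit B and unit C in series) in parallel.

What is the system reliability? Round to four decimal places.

R(A) = exp(−0.00013 × 2500) = 0.722527
R(B) = exp(−0.000032 × 2500) = 0.923116
R(C) = exp(−0.00011 × 2500) = 0.759572
Series (B and C): 0.923116 × 0.759572 = 0.701173
Parallel (A and [0.701173]): 1 − (1 − 0.722527)(1 − 0.701173) = 0.9171

0.9171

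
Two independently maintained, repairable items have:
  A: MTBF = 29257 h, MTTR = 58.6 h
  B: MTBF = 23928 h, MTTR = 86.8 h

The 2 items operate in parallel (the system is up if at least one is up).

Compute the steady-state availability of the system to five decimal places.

A(A) = MTBF/(MTBF+MTTR) = 29257/(29257+58.6) = 0.998001
A(B) = MTBF/(MTBF+MTTR) = 23928/(23928+86.8) = 0.996386
Parallel availability: 1 − (1 − 0.998001)(1 − 0.996386) = 0.99999

0.99999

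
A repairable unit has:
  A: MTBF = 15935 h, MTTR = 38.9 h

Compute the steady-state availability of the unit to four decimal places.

0.9976

A(A) = MTBF/(MTBF+MTTR) = 15935/(15935+38.9) = 0.9976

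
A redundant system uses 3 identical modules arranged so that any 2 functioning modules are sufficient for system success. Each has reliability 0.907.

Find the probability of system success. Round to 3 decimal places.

0.976

R = Σ_{i=2}^{3} C(3,i) p^i (1−p)^{3−i} with p = 0.907
C(3,2)·0.907^2·0.093^1 = 0.22952
C(3,3)·0.907^3·0.093^0 = 0.74614
Sum = 0.976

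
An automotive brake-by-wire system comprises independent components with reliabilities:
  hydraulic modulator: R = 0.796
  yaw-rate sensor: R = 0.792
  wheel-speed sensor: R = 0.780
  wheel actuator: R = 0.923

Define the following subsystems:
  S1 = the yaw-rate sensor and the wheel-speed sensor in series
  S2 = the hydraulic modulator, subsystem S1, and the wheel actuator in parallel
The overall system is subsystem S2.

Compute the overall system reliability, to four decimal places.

0.9940

Series (yaw-rate sensor and wheel-speed sensor): 0.792000 × 0.780000 = 0.617760
Parallel (hydraulic modulator, [0.617760], and wheel actuator): 1 − (1 − 0.796000)(1 − 0.617760)(1 − 0.923000) = 0.9940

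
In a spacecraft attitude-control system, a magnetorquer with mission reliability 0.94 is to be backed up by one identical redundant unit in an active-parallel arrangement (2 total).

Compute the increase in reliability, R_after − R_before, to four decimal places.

0.0564

R_before = 0.94
R_after = 1 − (1 − 0.94)^2 = 0.9964
ΔR = 0.9964 − 0.94 = 0.0564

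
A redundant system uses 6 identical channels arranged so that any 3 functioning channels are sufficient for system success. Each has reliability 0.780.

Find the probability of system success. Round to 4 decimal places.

0.9761

R = Σ_{i=3}^{6} C(6,i) p^i (1−p)^{6−i} with p = 0.780
C(6,3)·0.780^3·0.220^3 = 0.101061
C(6,4)·0.780^4·0.220^2 = 0.268729
C(6,5)·0.780^5·0.220^1 = 0.381107
C(6,6)·0.780^6·0.220^0 = 0.225200
Sum = 0.9761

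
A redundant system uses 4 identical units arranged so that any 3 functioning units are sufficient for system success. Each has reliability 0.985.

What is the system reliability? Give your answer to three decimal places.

R = Σ_{i=3}^{4} C(4,i) p^i (1−p)^{4−i} with p = 0.985
C(4,3)·0.985^3·0.015^1 = 0.05734
C(4,4)·0.985^4·0.015^0 = 0.94134
Sum = 0.999

0.999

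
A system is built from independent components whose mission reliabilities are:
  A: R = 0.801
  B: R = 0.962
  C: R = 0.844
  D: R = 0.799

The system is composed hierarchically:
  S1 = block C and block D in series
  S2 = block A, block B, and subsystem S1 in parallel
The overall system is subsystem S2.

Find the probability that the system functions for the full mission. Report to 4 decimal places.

Series (C and D): 0.844000 × 0.799000 = 0.674356
Parallel (A, B, and [0.674356]): 1 − (1 − 0.801000)(1 − 0.962000)(1 − 0.674356) = 0.9975

0.9975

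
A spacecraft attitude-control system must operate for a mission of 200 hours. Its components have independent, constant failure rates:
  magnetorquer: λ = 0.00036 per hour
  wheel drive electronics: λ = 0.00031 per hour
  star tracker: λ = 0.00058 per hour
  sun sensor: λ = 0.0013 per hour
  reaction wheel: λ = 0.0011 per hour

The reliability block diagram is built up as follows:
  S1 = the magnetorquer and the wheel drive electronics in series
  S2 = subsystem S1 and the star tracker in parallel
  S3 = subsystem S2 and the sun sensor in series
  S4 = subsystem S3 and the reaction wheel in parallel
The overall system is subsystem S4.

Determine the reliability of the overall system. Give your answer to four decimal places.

R(magnetorquer) = exp(−0.00036 × 200) = 0.930531
R(wheel drive electronics) = exp(−0.00031 × 200) = 0.939883
R(star tracker) = exp(−0.00058 × 200) = 0.890475
R(sun sensor) = exp(−0.0013 × 200) = 0.771052
R(reaction wheel) = exp(−0.0011 × 200) = 0.802519
Series (magnetorquer and wheel drive electronics): 0.930531 × 0.939883 = 0.874590
Parallel ([0.874590] and star tracker): 1 − (1 − 0.874590)(1 − 0.890475) = 0.986264
Series ([0.986264] and sun sensor): 0.986264 × 0.771052 = 0.760461
Parallel ([0.760461] and reaction wheel): 1 − (1 − 0.760461)(1 − 0.802519) = 0.9527

0.9527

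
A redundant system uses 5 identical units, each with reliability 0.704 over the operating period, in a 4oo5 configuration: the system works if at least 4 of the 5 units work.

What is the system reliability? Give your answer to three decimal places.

0.536

R = Σ_{i=4}^{5} C(5,i) p^i (1−p)^{5−i} with p = 0.704
C(5,4)·0.704^4·0.296^1 = 0.36354
C(5,5)·0.704^5·0.296^0 = 0.17293
Sum = 0.536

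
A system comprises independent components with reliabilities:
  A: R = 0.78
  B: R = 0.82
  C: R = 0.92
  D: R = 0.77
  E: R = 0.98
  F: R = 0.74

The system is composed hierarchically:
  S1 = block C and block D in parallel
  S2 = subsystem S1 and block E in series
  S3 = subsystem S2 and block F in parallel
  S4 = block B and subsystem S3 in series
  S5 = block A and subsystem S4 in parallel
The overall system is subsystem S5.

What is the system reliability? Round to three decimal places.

Parallel (C and D): 1 − (1 − 0.92000)(1 − 0.77000) = 0.98160
Series ([0.98160] and E): 0.98160 × 0.98000 = 0.96197
Parallel ([0.96197] and F): 1 − (1 − 0.96197)(1 − 0.74000) = 0.99011
Series (B and [0.99011]): 0.82000 × 0.99011 = 0.81189
Parallel (A and [0.81189]): 1 − (1 − 0.78000)(1 − 0.81189) = 0.959

0.959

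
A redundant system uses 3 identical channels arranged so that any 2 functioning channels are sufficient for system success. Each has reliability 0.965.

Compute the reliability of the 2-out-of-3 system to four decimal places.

0.9964

R = Σ_{i=2}^{3} C(3,i) p^i (1−p)^{3−i} with p = 0.965
C(3,2)·0.965^2·0.035^1 = 0.097779
C(3,3)·0.965^3·0.035^0 = 0.898632
Sum = 0.9964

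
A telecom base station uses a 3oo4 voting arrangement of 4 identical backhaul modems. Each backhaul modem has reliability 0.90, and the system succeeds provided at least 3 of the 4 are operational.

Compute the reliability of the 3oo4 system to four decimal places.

R = Σ_{i=3}^{4} C(4,i) p^i (1−p)^{4−i} with p = 0.90
C(4,3)·0.90^3·0.10^1 = 0.291600
C(4,4)·0.90^4·0.10^0 = 0.656100
Sum = 0.9477

0.9477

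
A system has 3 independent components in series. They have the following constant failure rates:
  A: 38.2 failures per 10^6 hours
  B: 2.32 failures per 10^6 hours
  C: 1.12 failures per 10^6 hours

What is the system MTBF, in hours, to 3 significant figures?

Series of exponential components: λ_sys = Σ λ_i
λ_sys = 0.0000382 + 0.00000232 + 0.00000112 = 4.1640e-05 /h
MTBF = 1 / λ_sys = 24000 h

24000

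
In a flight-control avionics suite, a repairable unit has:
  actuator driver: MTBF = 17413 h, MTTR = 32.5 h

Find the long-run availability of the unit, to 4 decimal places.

0.9981

A(actuator driver) = MTBF/(MTBF+MTTR) = 17413/(17413+32.5) = 0.9981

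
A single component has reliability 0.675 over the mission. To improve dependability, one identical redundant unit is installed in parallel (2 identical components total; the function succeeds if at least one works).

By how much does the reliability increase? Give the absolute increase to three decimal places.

0.219

R_before = 0.675
R_after = 1 − (1 − 0.675)^2 = 0.894
ΔR = 0.894 − 0.675 = 0.219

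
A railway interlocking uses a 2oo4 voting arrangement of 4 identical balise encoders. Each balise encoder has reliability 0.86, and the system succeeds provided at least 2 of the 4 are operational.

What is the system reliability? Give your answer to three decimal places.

0.990

R = Σ_{i=2}^{4} C(4,i) p^i (1−p)^{4−i} with p = 0.86
C(4,2)·0.86^2·0.14^2 = 0.08698
C(4,3)·0.86^3·0.14^1 = 0.35619
C(4,4)·0.86^4·0.14^0 = 0.54701
Sum = 0.990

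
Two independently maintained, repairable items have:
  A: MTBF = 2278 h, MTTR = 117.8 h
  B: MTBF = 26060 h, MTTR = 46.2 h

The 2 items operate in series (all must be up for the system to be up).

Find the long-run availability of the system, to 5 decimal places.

A(A) = MTBF/(MTBF+MTTR) = 2278/(2278+117.8) = 0.950831
A(B) = MTBF/(MTBF+MTTR) = 26060/(26060+46.2) = 0.998230
Series availability: 0.950831 × 0.998230 = 0.94915

0.94915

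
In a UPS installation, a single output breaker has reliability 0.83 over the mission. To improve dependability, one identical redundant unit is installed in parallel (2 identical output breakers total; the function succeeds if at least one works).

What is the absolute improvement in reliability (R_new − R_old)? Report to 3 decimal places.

0.141

R_before = 0.83
R_after = 1 − (1 − 0.83)^2 = 0.971
ΔR = 0.971 − 0.83 = 0.141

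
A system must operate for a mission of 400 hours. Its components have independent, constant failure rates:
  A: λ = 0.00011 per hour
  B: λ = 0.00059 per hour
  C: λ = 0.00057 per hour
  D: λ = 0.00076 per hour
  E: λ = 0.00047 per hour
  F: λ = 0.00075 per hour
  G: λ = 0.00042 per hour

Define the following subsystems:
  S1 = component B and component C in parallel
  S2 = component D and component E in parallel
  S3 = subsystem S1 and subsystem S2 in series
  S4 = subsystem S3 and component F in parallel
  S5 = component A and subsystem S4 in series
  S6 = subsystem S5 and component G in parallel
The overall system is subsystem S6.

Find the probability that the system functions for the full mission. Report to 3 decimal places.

R(A) = exp(−0.00011 × 400) = 0.95695
R(B) = exp(−0.00059 × 400) = 0.78978
R(C) = exp(−0.00057 × 400) = 0.79612
R(D) = exp(−0.00076 × 400) = 0.73786
R(E) = exp(−0.00047 × 400) = 0.82861
R(F) = exp(−0.00075 × 400) = 0.74082
R(G) = exp(−0.00042 × 400) = 0.84535
Parallel (B and C): 1 − (1 − 0.78978)(1 − 0.79612) = 0.95714
Parallel (D and E): 1 − (1 − 0.73786)(1 − 0.82861) = 0.95507
Series ([0.95714] and [0.95507]): 0.95714 × 0.95507 = 0.91414
Parallel ([0.91414] and F): 1 − (1 − 0.91414)(1 − 0.74082) = 0.97775
Series (A and [0.97775]): 0.95695 × 0.97775 = 0.93566
Parallel ([0.93566] and G): 1 − (1 − 0.93566)(1 − 0.84535) = 0.990

0.990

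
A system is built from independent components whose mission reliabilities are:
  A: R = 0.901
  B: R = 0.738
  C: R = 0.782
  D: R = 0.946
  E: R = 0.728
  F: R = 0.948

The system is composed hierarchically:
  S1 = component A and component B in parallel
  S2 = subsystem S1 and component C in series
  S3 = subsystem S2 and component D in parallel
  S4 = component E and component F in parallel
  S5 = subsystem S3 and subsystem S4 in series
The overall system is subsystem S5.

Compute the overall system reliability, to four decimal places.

0.9732

Parallel (A and B): 1 − (1 − 0.901000)(1 − 0.738000) = 0.974062
Series ([0.974062] and C): 0.974062 × 0.782000 = 0.761716
Parallel ([0.761716] and D): 1 − (1 − 0.761716)(1 − 0.946000) = 0.987133
Parallel (E and F): 1 − (1 − 0.728000)(1 − 0.948000) = 0.985856
Series ([0.987133] and [0.985856]): 0.987133 × 0.985856 = 0.9732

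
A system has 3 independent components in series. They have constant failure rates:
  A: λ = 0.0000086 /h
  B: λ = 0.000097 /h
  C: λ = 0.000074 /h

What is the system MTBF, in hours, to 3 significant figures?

5570

Series of exponential components: λ_sys = Σ λ_i
λ_sys = 0.0000086 + 0.000097 + 0.000074 = 1.7960e-04 /h
MTBF = 1 / λ_sys = 5570 h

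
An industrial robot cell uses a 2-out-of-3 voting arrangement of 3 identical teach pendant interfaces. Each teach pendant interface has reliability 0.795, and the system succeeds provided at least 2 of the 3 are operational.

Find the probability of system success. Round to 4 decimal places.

R = Σ_{i=2}^{3} C(3,i) p^i (1−p)^{3−i} with p = 0.795
C(3,2)·0.795^2·0.205^1 = 0.388695
C(3,3)·0.795^3·0.205^0 = 0.502460
Sum = 0.8912

0.8912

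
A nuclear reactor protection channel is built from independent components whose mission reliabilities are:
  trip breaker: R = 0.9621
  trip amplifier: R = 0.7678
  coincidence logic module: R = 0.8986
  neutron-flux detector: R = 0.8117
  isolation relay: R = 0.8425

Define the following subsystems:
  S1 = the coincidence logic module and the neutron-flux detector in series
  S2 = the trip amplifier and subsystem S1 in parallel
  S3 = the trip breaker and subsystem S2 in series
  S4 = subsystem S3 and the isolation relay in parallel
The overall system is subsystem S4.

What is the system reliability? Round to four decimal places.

Series (coincidence logic module and neutron-flux detector): 0.898600 × 0.811700 = 0.729394
Parallel (trip amplifier and [0.729394]): 1 − (1 − 0.767800)(1 − 0.729394) = 0.937165
Series (trip breaker and [0.937165]): 0.962100 × 0.937165 = 0.901646
Parallel ([0.901646] and isolation relay): 1 − (1 − 0.901646)(1 − 0.842500) = 0.9845

0.9845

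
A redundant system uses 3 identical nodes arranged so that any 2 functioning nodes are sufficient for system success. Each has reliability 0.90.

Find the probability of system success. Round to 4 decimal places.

0.9720

R = Σ_{i=2}^{3} C(3,i) p^i (1−p)^{3−i} with p = 0.90
C(3,2)·0.90^2·0.10^1 = 0.243000
C(3,3)·0.90^3·0.10^0 = 0.729000
Sum = 0.9720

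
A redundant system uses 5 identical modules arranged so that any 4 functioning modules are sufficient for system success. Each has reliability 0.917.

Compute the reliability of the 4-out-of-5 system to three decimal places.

0.942

R = Σ_{i=4}^{5} C(5,i) p^i (1−p)^{5−i} with p = 0.917
C(5,4)·0.917^4·0.083^1 = 0.29344
C(5,5)·0.917^5·0.083^0 = 0.64841
Sum = 0.942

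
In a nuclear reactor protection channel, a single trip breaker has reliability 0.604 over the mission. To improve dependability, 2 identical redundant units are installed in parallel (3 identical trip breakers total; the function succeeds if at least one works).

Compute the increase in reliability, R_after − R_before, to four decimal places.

0.3339

R_before = 0.604
R_after = 1 − (1 − 0.604)^3 = 0.9379
ΔR = 0.9379 − 0.604 = 0.3339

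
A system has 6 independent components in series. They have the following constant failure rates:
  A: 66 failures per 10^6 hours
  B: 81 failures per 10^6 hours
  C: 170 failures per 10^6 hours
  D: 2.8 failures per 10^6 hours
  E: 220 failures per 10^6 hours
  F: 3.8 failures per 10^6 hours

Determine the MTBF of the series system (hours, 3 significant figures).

Series of exponential components: λ_sys = Σ λ_i
λ_sys = 0.000066 + 0.000081 + 0.00017 + 0.0000028 + 0.00022 + 0.0000038 = 5.4360e-04 /h
MTBF = 1 / λ_sys = 1840 h

1840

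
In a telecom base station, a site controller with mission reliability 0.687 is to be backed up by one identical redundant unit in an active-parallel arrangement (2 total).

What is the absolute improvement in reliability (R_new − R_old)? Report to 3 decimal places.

0.215

R_before = 0.687
R_after = 1 − (1 − 0.687)^2 = 0.902
ΔR = 0.902 − 0.687 = 0.215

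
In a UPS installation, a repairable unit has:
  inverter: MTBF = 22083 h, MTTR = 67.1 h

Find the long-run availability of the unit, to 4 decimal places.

A(inverter) = MTBF/(MTBF+MTTR) = 22083/(22083+67.1) = 0.9970

0.9970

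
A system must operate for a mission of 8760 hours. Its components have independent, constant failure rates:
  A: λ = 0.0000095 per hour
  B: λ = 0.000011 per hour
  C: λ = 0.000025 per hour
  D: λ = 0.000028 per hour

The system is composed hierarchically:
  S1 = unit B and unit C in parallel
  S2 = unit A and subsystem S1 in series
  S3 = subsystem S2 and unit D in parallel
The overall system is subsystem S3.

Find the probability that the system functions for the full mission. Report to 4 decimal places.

R(A) = exp(−0.0000095 × 8760) = 0.920149
R(B) = exp(−0.000011 × 8760) = 0.908137
R(C) = exp(−0.000025 × 8760) = 0.803322
R(D) = exp(−0.000028 × 8760) = 0.782485
Parallel (B and C): 1 − (1 − 0.908137)(1 − 0.803322) = 0.981933
Series (A and [0.981933]): 0.920149 × 0.981933 = 0.903525
Parallel ([0.903525] and D): 1 − (1 − 0.903525)(1 − 0.782485) = 0.9790

0.9790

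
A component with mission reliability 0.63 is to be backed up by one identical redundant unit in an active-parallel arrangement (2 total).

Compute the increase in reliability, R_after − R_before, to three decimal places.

0.233

R_before = 0.63
R_after = 1 − (1 − 0.63)^2 = 0.863
ΔR = 0.863 − 0.63 = 0.233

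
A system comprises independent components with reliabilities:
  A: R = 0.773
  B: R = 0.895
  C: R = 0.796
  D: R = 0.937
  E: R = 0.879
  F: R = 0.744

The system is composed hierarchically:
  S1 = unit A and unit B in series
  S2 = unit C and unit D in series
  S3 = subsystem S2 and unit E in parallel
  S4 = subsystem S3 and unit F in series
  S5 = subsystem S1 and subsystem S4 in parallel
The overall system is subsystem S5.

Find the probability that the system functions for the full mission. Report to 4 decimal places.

0.9141

Series (A and B): 0.773000 × 0.895000 = 0.691835
Series (C and D): 0.796000 × 0.937000 = 0.745852
Parallel ([0.745852] and E): 1 − (1 − 0.745852)(1 − 0.879000) = 0.969248
Series ([0.969248] and F): 0.969248 × 0.744000 = 0.721121
Parallel ([0.691835] and [0.721121]): 1 − (1 − 0.691835)(1 − 0.721121) = 0.9141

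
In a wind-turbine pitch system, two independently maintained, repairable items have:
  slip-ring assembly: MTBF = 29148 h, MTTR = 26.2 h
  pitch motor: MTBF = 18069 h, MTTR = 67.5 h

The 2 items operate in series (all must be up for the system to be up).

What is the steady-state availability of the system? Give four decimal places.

0.9954

A(slip-ring assembly) = MTBF/(MTBF+MTTR) = 29148/(29148+26.2) = 0.999102
A(pitch motor) = MTBF/(MTBF+MTTR) = 18069/(18069+67.5) = 0.996278
Series availability: 0.999102 × 0.996278 = 0.9954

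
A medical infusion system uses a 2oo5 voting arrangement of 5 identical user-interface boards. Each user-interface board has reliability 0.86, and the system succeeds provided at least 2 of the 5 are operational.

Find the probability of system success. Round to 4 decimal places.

R = Σ_{i=2}^{5} C(5,i) p^i (1−p)^{5−i} with p = 0.86
C(5,2)·0.86^2·0.14^3 = 0.020295
C(5,3)·0.86^3·0.14^2 = 0.124667
C(5,4)·0.86^4·0.14^1 = 0.382906
C(5,5)·0.86^5·0.14^0 = 0.470427
Sum = 0.9983

0.9983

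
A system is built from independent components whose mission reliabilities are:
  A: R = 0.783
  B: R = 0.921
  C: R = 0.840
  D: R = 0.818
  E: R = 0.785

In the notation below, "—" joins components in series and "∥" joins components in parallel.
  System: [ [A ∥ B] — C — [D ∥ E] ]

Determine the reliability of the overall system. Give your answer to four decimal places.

0.7933

Parallel (A and B): 1 − (1 − 0.783000)(1 − 0.921000) = 0.982857
Parallel (D and E): 1 − (1 − 0.818000)(1 − 0.785000) = 0.960870
Series ([0.982857], C, and [0.960870]): 0.982857 × 0.840000 × 0.960870 = 0.7933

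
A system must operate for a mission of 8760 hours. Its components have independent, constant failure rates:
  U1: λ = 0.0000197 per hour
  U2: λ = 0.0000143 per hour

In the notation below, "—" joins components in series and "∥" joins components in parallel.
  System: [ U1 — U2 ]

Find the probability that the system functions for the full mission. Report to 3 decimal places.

R(U1) = exp(−0.0000197 × 8760) = 0.84150
R(U2) = exp(−0.0000143 × 8760) = 0.88226
Series (U1 and U2): 0.84150 × 0.88226 = 0.742

0.742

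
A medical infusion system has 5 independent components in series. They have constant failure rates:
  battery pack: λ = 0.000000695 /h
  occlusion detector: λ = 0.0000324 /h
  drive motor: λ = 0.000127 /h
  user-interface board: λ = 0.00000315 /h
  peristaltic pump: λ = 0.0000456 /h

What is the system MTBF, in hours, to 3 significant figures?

4790

Series of exponential components: λ_sys = Σ λ_i
λ_sys = 0.000000695 + 0.0000324 + 0.000127 + 0.00000315 + 0.0000456 = 2.0884e-04 /h
MTBF = 1 / λ_sys = 4790 h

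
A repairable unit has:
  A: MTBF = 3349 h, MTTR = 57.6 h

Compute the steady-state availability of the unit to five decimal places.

A(A) = MTBF/(MTBF+MTTR) = 3349/(3349+57.6) = 0.98309

0.98309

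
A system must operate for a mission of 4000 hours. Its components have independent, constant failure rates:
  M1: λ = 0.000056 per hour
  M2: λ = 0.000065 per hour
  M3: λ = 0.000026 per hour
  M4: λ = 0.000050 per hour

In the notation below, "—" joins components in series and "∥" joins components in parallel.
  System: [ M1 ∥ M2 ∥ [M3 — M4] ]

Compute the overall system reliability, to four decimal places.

0.9880

R(M1) = exp(−0.000056 × 4000) = 0.799315
R(M2) = exp(−0.000065 × 4000) = 0.771052
R(M3) = exp(−0.000026 × 4000) = 0.901225
R(M4) = exp(−0.000050 × 4000) = 0.818731
Series (M3 and M4): 0.901225 × 0.818731 = 0.737861
Parallel (M1, M2, and [0.737861]): 1 − (1 − 0.799315)(1 − 0.771052)(1 − 0.737861) = 0.9880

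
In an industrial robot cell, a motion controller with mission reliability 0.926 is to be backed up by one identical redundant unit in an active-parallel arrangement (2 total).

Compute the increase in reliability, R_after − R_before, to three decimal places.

R_before = 0.926
R_after = 1 − (1 − 0.926)^2 = 0.995
ΔR = 0.995 − 0.926 = 0.069

0.069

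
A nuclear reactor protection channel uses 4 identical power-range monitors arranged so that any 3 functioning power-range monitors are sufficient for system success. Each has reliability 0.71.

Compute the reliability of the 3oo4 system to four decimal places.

R = Σ_{i=3}^{4} C(4,i) p^i (1−p)^{4−i} with p = 0.71
C(4,3)·0.71^3·0.29^1 = 0.415177
C(4,4)·0.71^4·0.29^0 = 0.254117
Sum = 0.6693

0.6693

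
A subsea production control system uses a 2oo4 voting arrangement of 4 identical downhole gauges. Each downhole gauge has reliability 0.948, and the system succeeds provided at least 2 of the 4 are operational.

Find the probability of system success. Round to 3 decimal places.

0.999

R = Σ_{i=2}^{4} C(4,i) p^i (1−p)^{4−i} with p = 0.948
C(4,2)·0.948^2·0.052^2 = 0.01458
C(4,3)·0.948^3·0.052^1 = 0.17721
C(4,4)·0.948^4·0.052^0 = 0.80767
Sum = 0.999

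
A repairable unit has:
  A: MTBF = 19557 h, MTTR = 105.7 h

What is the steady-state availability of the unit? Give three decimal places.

A(A) = MTBF/(MTBF+MTTR) = 19557/(19557+105.7) = 0.995

0.995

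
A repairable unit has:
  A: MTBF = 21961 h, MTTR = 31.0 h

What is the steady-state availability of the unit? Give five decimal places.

A(A) = MTBF/(MTBF+MTTR) = 21961/(21961+31.0) = 0.99859

0.99859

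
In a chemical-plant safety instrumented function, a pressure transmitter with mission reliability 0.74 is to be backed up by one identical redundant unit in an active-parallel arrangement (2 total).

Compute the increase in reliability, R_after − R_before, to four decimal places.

0.1924

R_before = 0.74
R_after = 1 − (1 − 0.74)^2 = 0.9324
ΔR = 0.9324 − 0.74 = 0.1924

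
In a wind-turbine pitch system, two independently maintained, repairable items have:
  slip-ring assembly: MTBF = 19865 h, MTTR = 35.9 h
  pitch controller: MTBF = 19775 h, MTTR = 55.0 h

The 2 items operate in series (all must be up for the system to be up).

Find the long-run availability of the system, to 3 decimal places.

0.995

A(slip-ring assembly) = MTBF/(MTBF+MTTR) = 19865/(19865+35.9) = 0.998196
A(pitch controller) = MTBF/(MTBF+MTTR) = 19775/(19775+55.0) = 0.997226
Series availability: 0.998196 × 0.997226 = 0.995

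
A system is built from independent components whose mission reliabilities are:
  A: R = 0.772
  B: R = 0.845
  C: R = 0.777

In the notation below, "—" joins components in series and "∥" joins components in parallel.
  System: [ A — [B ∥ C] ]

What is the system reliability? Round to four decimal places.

Parallel (B and C): 1 − (1 − 0.845000)(1 − 0.777000) = 0.965435
Series (A and [0.965435]): 0.772000 × 0.965435 = 0.7453

0.7453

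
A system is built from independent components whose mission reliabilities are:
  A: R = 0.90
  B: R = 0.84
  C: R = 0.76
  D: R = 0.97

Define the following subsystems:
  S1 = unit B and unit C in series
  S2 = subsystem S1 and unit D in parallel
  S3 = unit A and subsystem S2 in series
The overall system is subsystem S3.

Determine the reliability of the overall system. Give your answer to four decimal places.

Series (B and C): 0.840000 × 0.760000 = 0.638400
Parallel ([0.638400] and D): 1 − (1 − 0.638400)(1 − 0.970000) = 0.989152
Series (A and [0.989152]): 0.900000 × 0.989152 = 0.8902

0.8902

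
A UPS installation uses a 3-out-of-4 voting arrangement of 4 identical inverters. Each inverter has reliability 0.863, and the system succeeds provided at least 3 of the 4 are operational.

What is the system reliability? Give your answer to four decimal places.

0.9069

R = Σ_{i=3}^{4} C(4,i) p^i (1−p)^{4−i} with p = 0.863
C(4,3)·0.863^3·0.137^1 = 0.352219
C(4,4)·0.863^4·0.137^0 = 0.554681
Sum = 0.9069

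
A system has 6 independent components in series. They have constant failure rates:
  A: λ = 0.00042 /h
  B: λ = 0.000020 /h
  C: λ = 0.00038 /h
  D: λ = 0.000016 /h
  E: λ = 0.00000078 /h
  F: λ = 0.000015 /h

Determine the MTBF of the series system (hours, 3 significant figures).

1170

Series of exponential components: λ_sys = Σ λ_i
λ_sys = 0.00042 + 0.000020 + 0.00038 + 0.000016 + 0.00000078 + 0.000015 = 8.5178e-04 /h
MTBF = 1 / λ_sys = 1170 h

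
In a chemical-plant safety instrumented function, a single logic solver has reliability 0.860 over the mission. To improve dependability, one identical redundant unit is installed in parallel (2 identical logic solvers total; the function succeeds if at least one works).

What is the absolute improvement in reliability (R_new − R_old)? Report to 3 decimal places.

R_before = 0.860
R_after = 1 − (1 − 0.860)^2 = 0.980
ΔR = 0.980 − 0.860 = 0.120

0.120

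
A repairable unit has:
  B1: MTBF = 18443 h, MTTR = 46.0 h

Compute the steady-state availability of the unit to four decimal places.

A(B1) = MTBF/(MTBF+MTTR) = 18443/(18443+46.0) = 0.9975

0.9975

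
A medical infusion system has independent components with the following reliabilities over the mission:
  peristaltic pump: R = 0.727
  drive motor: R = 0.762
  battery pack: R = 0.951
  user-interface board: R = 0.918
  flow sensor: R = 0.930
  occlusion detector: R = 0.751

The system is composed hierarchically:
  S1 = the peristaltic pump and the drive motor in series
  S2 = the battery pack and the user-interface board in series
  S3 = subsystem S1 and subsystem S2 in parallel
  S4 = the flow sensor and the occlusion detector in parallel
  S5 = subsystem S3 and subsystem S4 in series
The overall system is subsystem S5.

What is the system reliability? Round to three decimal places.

0.927

Series (peristaltic pump and drive motor): 0.72700 × 0.76200 = 0.55397
Series (battery pack and user-interface board): 0.95100 × 0.91800 = 0.87302
Parallel ([0.55397] and [0.87302]): 1 − (1 − 0.55397)(1 − 0.87302) = 0.94336
Parallel (flow sensor and occlusion detector): 1 − (1 − 0.93000)(1 − 0.75100) = 0.98257
Series ([0.94336] and [0.98257]): 0.94336 × 0.98257 = 0.927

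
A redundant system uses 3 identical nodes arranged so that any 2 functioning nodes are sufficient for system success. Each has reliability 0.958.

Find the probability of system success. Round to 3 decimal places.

0.995

R = Σ_{i=2}^{3} C(3,i) p^i (1−p)^{3−i} with p = 0.958
C(3,2)·0.958^2·0.042^1 = 0.11564
C(3,3)·0.958^3·0.042^0 = 0.87922
Sum = 0.995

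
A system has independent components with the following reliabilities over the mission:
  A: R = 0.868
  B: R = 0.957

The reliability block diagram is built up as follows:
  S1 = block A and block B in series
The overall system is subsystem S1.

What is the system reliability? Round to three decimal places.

0.831

Series (A and B): 0.86800 × 0.95700 = 0.831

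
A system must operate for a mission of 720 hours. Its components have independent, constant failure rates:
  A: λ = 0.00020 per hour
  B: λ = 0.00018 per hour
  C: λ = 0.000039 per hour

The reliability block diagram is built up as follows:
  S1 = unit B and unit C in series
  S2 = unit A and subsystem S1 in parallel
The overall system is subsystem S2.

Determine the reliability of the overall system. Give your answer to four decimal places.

R(A) = exp(−0.00020 × 720) = 0.865888
R(B) = exp(−0.00018 × 720) = 0.878447
R(C) = exp(−0.000039 × 720) = 0.972311
Series (B and C): 0.878447 × 0.972311 = 0.854124
Parallel (A and [0.854124]): 1 − (1 − 0.865888)(1 − 0.854124) = 0.9804

0.9804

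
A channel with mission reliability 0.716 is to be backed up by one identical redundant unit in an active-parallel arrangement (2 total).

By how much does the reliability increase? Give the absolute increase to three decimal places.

R_before = 0.716
R_after = 1 − (1 − 0.716)^2 = 0.919
ΔR = 0.919 − 0.716 = 0.203

0.203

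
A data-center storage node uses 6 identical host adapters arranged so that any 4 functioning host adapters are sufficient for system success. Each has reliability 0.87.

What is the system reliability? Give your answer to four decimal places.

R = Σ_{i=4}^{6} C(6,i) p^i (1−p)^{6−i} with p = 0.87
C(6,4)·0.87^4·0.13^2 = 0.145230
C(6,5)·0.87^5·0.13^1 = 0.388768
C(6,6)·0.87^6·0.13^0 = 0.433626
Sum = 0.9676

0.9676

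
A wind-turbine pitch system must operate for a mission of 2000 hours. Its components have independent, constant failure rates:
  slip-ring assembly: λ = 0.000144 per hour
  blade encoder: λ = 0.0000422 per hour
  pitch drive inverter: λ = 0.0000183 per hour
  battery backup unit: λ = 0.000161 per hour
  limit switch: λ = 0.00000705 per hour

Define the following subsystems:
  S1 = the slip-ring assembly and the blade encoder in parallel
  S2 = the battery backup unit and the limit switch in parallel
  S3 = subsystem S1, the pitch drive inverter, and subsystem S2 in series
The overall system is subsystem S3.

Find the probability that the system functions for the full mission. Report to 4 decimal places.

0.9409

R(slip-ring assembly) = exp(−0.000144 × 2000) = 0.749762
R(blade encoder) = exp(−0.0000422 × 2000) = 0.919064
R(pitch drive inverter) = exp(−0.0000183 × 2000) = 0.964062
R(battery backup unit) = exp(−0.000161 × 2000) = 0.724698
R(limit switch) = exp(−0.00000705 × 2000) = 0.985999
Parallel (slip-ring assembly and blade encoder): 1 − (1 − 0.749762)(1 − 0.919064) = 0.979747
Parallel (battery backup unit and limit switch): 1 − (1 − 0.724698)(1 − 0.985999) = 0.996145
Series ([0.979747], pitch drive inverter, and [0.996145]): 0.979747 × 0.964062 × 0.996145 = 0.9409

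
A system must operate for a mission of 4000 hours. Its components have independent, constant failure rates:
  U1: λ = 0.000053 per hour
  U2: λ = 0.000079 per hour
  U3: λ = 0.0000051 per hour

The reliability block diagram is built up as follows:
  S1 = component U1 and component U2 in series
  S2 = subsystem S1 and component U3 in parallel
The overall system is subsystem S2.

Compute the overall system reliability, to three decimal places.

R(U1) = exp(−0.000053 × 4000) = 0.80896
R(U2) = exp(−0.000079 × 4000) = 0.72906
R(U3) = exp(−0.0000051 × 4000) = 0.97981
Series (U1 and U2): 0.80896 × 0.72906 = 0.58978
Parallel ([0.58978] and U3): 1 − (1 − 0.58978)(1 − 0.97981) = 0.992

0.992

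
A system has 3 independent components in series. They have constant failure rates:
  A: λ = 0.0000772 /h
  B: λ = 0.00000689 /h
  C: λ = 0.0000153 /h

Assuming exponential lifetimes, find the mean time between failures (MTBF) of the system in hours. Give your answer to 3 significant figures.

10100

Series of exponential components: λ_sys = Σ λ_i
λ_sys = 0.0000772 + 0.00000689 + 0.0000153 = 9.9390e-05 /h
MTBF = 1 / λ_sys = 10100 h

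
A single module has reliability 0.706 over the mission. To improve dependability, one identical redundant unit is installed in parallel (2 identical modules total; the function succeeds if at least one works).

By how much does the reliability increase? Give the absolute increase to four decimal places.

R_before = 0.706
R_after = 1 − (1 − 0.706)^2 = 0.9136
ΔR = 0.9136 − 0.706 = 0.2076

0.2076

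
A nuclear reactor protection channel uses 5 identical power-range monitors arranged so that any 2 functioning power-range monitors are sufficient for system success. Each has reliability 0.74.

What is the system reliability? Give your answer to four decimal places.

0.9819

R = Σ_{i=2}^{5} C(5,i) p^i (1−p)^{5−i} with p = 0.74
C(5,2)·0.74^2·0.26^3 = 0.096246
C(5,3)·0.74^3·0.26^2 = 0.273931
C(5,4)·0.74^4·0.26^1 = 0.389825
C(5,5)·0.74^5·0.26^0 = 0.221901
Sum = 0.9819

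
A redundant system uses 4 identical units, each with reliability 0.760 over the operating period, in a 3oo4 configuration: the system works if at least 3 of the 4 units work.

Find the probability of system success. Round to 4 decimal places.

0.7550

R = Σ_{i=3}^{4} C(4,i) p^i (1−p)^{4−i} with p = 0.760
C(4,3)·0.760^3·0.240^1 = 0.421417
C(4,4)·0.760^4·0.240^0 = 0.333622
Sum = 0.7550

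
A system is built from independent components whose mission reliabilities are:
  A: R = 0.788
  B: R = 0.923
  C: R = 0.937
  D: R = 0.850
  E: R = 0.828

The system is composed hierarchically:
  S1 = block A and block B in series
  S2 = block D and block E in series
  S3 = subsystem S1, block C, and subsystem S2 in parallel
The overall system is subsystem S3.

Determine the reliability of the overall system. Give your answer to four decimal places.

0.9949

Series (A and B): 0.788000 × 0.923000 = 0.727324
Series (D and E): 0.850000 × 0.828000 = 0.703800
Parallel ([0.727324], C, and [0.703800]): 1 − (1 − 0.727324)(1 − 0.937000)(1 − 0.703800) = 0.9949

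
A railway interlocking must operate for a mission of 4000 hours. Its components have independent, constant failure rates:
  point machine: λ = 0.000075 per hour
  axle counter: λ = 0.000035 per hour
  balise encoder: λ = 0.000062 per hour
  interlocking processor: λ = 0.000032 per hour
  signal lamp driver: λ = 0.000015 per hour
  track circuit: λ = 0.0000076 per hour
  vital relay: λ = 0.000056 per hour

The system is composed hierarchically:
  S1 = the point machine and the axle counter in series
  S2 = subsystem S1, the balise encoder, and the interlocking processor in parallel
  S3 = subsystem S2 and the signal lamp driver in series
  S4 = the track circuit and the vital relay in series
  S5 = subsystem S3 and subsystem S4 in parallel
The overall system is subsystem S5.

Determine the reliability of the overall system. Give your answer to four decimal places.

0.9849

R(point machine) = exp(−0.000075 × 4000) = 0.740818
R(axle counter) = exp(−0.000035 × 4000) = 0.869358
R(balise encoder) = exp(−0.000062 × 4000) = 0.780360
R(interlocking processor) = exp(−0.000032 × 4000) = 0.879853
R(signal lamp driver) = exp(−0.000015 × 4000) = 0.941765
R(track circuit) = exp(−0.0000076 × 4000) = 0.970057
R(vital relay) = exp(−0.000056 × 4000) = 0.799315
Series (point machine and axle counter): 0.740818 × 0.869358 = 0.644036
Parallel ([0.644036], balise encoder, and interlocking processor): 1 − (1 − 0.644036)(1 − 0.780360)(1 − 0.879853) = 0.990606
Series ([0.990606] and signal lamp driver): 0.990606 × 0.941765 = 0.932918
Series (track circuit and vital relay): 0.970057 × 0.799315 = 0.775381
Parallel ([0.932918] and [0.775381]): 1 − (1 − 0.932918)(1 − 0.775381) = 0.9849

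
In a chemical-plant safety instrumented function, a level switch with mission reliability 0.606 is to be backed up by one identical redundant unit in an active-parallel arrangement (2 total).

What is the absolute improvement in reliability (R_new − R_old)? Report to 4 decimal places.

R_before = 0.606
R_after = 1 − (1 − 0.606)^2 = 0.8448
ΔR = 0.8448 − 0.606 = 0.2388

0.2388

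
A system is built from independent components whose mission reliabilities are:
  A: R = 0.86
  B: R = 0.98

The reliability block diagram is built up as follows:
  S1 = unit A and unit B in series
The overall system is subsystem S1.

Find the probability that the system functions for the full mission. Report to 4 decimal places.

Series (A and B): 0.860000 × 0.980000 = 0.8428

0.8428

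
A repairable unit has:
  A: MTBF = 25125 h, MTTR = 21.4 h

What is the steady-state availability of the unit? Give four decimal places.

0.9991

A(A) = MTBF/(MTBF+MTTR) = 25125/(25125+21.4) = 0.9991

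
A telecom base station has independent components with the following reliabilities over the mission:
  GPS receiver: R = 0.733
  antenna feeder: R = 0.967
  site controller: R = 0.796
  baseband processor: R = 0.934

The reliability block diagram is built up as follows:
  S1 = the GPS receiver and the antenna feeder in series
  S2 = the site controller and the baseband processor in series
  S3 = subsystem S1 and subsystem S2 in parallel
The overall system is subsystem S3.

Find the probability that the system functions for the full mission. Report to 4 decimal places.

0.9253

Series (GPS receiver and antenna feeder): 0.733000 × 0.967000 = 0.708811
Series (site controller and baseband processor): 0.796000 × 0.934000 = 0.743464
Parallel ([0.708811] and [0.743464]): 1 − (1 − 0.708811)(1 − 0.743464) = 0.9253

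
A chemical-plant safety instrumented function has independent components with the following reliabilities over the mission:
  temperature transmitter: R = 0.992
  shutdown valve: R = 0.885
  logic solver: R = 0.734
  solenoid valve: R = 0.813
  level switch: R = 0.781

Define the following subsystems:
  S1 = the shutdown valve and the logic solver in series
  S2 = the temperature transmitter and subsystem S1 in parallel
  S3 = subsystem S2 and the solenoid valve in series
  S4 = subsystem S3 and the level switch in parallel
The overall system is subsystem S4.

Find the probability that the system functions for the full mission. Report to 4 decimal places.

0.9585

Series (shutdown valve and logic solver): 0.885000 × 0.734000 = 0.649590
Parallel (temperature transmitter and [0.649590]): 1 − (1 − 0.992000)(1 − 0.649590) = 0.997197
Series ([0.997197] and solenoid valve): 0.997197 × 0.813000 = 0.810721
Parallel ([0.810721] and level switch): 1 − (1 − 0.810721)(1 − 0.781000) = 0.9585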